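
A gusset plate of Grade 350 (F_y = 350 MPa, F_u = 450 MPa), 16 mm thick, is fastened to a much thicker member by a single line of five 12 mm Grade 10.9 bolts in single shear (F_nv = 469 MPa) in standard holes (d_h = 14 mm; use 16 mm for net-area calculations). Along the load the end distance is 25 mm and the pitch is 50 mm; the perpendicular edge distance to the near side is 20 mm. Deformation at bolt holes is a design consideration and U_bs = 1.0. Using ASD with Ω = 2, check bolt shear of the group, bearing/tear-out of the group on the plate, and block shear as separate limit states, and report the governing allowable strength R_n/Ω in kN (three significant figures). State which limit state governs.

Bolt shear: A_b = π·12²/4 = 113.1 mm²; R_n = 469 × 113.1 × 5 × 1 / 1000 = 265.2 kN → 265.2 / 2 = 133 kN.
Bearing: edge l_c = 18, r_n = 155.5 kN; interior l_c = 36, r_n = 207.4 kN; R_n = 155.5 + 4·207.4 = 985 kN → 492 kN.
Block shear: A_gv = 3600, A_nv = 2448, A_nt = 192 mm²; R_n = min(0.6F_uA_nv, 0.6F_yA_gv) + U_bs·F_u·A_nt = 747.4 kN → 374 kN.
Bolt shear governs: 133 kN.

133 kN (bolt shear governs)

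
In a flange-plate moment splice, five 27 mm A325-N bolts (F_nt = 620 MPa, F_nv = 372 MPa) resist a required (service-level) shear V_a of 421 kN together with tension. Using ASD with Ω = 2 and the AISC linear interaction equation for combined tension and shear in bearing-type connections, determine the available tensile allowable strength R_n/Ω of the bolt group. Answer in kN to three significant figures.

A_b = π·27²/4 = 572.6 mm²; f_rv = 421 × 1000 / (5 × 572.6) = 147.1 MPa.
F'_nt = 1.3 F_nt − (Ω F_nt / F_nv) f_rv = 1.3·620 − (2·620/372)·147.1 = 315.8 MPa, capped at F_nt → F'_nt = 315.8 MPa.
R_n = F'_nt · A_b · n = 315.8 × 572.6 × 5 / 1000 = 904.1 kN.
Allowable strength R_n/Ω = 904.1 / 2 = 452 kN.

452 kN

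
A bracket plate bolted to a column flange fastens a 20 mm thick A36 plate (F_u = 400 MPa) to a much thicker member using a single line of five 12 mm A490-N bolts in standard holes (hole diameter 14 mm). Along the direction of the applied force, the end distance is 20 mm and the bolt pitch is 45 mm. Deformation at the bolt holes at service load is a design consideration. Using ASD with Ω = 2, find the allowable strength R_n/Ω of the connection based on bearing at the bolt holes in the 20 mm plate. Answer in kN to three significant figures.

Per bolt r_n = 1.2 l_c t F_u ≤ 2.4 d t F_u; upper limit = 2.4 × 12 × 20 × 400 / 1000 = 230.4 kN.
Edge bolt: l_c = 20 − 14/2 = 13 mm → 1.2 × 13 × 20 × 400 / 1000 = 124.8 → r_n = 124.8 kN.
Interior bolts: l_c = 45 − 14 = 31 mm → 1.2 × 31 × 20 × 400 / 1000 = 297.6 → r_n = 230.4 kN.
R_n = 1 × 124.8 + 4 × 230.4 = 1046 kN.
Allowable strength R_n/Ω = 1046 / 2 = 523 kN.

523 kN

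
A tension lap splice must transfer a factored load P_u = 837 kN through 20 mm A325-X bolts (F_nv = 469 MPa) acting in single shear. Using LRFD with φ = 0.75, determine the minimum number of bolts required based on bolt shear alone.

A_b = π·20²/4 = 314.2 mm².
Per-bolt design strength φR_n = 0.75 × 469 × 314.2 × 1 / 1000 = 110.5 kN.
n ≥ 837 / 110.5 = 7.574 → use 8 bolts.

8 bolts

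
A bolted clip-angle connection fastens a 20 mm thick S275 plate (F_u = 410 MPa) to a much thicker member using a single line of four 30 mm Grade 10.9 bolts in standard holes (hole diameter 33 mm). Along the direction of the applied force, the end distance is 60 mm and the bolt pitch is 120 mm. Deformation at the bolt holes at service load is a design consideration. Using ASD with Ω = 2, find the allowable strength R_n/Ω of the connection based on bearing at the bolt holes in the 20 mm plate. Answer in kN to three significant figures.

Per bolt r_n = 1.2 l_c t F_u ≤ 2.4 d t F_u; upper limit = 2.4 × 30 × 20 × 410 / 1000 = 590.4 kN.
Edge bolt: l_c = 60 − 33/2 = 43.5 mm → 1.2 × 43.5 × 20 × 410 / 1000 = 428 → r_n = 428 kN.
Interior bolts: l_c = 120 − 33 = 87 mm → 1.2 × 87 × 20 × 410 / 1000 = 856.1 → r_n = 590.4 kN.
R_n = 1 × 428 + 3 × 590.4 = 2199 kN.
Allowable strength R_n/Ω = 2199 / 2 = 1100 kN.

1100 kN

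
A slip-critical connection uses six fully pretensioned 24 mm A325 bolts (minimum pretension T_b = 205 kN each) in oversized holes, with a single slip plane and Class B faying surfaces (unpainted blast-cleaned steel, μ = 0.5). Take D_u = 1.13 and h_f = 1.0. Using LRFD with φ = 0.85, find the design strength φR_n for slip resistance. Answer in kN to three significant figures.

591 kN

R_n = μ · D_u · h_f · T_b · n_s · n_b = 0.5 × 1.13 × 1.0 × 205 × 1 × 6 = 694.9 kN.
Design strength φR_n = 0.85 × 694.9 = 591 kN.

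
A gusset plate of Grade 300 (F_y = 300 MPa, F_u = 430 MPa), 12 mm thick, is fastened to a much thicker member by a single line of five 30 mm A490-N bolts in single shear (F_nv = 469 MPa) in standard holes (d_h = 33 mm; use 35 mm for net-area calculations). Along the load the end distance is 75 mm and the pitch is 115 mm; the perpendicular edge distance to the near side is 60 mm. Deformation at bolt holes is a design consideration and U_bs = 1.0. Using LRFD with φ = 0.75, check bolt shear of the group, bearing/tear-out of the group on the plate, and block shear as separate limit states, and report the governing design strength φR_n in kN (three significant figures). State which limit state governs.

Bolt shear: A_b = π·30²/4 = 706.9 mm²; R_n = 469 × 706.9 × 5 × 1 / 1000 = 1658 kN → 0.75 × 1658 = 1240 kN.
Bearing: edge l_c = 58.5, r_n = 362.2 kN; interior l_c = 82, r_n = 371.5 kN; R_n = 362.2 + 4·371.5 = 1848 kN → 1390 kN.
Block shear: A_gv = 6420, A_nv = 4530, A_nt = 510 mm²; R_n = min(0.6F_uA_nv, 0.6F_yA_gv) + U_bs·F_u·A_nt = 1375 kN → 1030 kN.
Block shear governs: 1030 kN.

1030 kN (block shear governs)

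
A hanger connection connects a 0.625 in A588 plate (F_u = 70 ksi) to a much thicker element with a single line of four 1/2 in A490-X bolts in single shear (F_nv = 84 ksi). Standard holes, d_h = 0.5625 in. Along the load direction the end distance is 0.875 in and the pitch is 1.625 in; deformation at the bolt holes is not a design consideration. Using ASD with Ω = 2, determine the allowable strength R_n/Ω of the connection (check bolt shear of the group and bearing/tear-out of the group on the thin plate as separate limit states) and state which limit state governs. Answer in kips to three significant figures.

33 kips (bolt shear governs)

Bolt shear: A_b = π·0.5²/4 = 0.1963 in²; R_n = 84 × 0.1963 × 4 × 1 = 65.97 kips → 65.97 / 2 = 33 kips.
Bearing (1.5 l_c t F_u ≤ 3.0 d t F_u): upper limit = 3.0·0.5·0.625·70 = 65.62 kips.
  Edge l_c = 0.875 − 0.5625/2 = 0.5938 → r_n = 38.96 kips; interior l_c = 1.625 − 0.5625 = 1.062 → r_n = 65.62 kips.
  R_n,bearing = 1·38.96 + 3·65.62 = 235.8 kips → 235.8 / 2 = 118 kips.
Bolt shear governs: 33 kips.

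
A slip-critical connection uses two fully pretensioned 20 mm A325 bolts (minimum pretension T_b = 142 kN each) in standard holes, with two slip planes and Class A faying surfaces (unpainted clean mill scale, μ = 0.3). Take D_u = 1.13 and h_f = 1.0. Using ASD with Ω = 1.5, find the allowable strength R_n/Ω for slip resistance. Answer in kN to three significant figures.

128 kN

R_n = μ · D_u · h_f · T_b · n_s · n_b = 0.3 × 1.13 × 1.0 × 142 × 2 × 2 = 192.6 kN.
Allowable strength R_n/Ω = 192.6 / 1.5 = 128 kN.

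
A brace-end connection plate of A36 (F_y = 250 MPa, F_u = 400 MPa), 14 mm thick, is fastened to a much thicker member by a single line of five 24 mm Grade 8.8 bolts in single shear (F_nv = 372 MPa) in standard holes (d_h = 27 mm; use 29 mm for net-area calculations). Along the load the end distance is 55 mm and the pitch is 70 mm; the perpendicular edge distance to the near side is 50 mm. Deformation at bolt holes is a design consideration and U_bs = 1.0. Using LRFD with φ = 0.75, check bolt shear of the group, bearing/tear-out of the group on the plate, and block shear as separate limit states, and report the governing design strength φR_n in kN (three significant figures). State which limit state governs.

Bolt shear: A_b = π·24²/4 = 452.4 mm²; R_n = 372 × 452.4 × 5 × 1 / 1000 = 841.4 kN → 0.75 × 841.4 = 631 kN.
Bearing: edge l_c = 41.5, r_n = 278.9 kN; interior l_c = 43, r_n = 289 kN; R_n = 278.9 + 4·289 = 1435 kN → 1080 kN.
Block shear: A_gv = 4690, A_nv = 2863, A_nt = 497 mm²; R_n = min(0.6F_uA_nv, 0.6F_yA_gv) + U_bs·F_u·A_nt = 885.9 kN → 664 kN.
Bolt shear governs: 631 kN.

631 kN (bolt shear governs)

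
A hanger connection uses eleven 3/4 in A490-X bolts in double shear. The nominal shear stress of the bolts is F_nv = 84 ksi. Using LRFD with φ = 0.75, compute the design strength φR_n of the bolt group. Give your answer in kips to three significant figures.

A_b = π × 0.75² / 4 = 0.4418 in².
R_n = F_nv · A_b · n · n_s = 84 × 0.4418 × 11 × 2 = 816.4 kips.
Design strength φR_n = 0.75 × 816.4 = 612 kips.

612 kips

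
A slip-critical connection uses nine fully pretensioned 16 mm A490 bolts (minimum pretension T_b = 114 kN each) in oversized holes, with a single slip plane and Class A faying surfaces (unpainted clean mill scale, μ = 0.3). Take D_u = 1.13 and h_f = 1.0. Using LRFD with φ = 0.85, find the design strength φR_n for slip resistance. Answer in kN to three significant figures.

R_n = μ · D_u · h_f · T_b · n_s · n_b = 0.3 × 1.13 × 1.0 × 114 × 1 × 9 = 347.8 kN.
Design strength φR_n = 0.85 × 347.8 = 296 kN.

296 kN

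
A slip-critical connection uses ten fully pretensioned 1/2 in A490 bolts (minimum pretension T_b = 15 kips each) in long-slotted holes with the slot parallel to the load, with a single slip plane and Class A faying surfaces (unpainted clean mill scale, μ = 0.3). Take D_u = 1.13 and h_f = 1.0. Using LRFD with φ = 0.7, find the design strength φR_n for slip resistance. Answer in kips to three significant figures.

R_n = μ · D_u · h_f · T_b · n_s · n_b = 0.3 × 1.13 × 1.0 × 15 × 1 × 10 = 50.85 kips.
Design strength φR_n = 0.7 × 50.85 = 35.6 kips.

35.6 kips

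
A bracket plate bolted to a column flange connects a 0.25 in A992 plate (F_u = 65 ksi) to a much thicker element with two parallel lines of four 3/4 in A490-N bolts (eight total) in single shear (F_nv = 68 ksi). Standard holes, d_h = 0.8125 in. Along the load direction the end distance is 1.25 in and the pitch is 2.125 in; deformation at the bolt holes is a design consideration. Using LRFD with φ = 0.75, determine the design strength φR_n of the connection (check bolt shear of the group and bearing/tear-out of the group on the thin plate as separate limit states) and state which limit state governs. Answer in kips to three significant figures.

Bolt shear: A_b = π·0.75²/4 = 0.4418 in²; R_n = 68 × 0.4418 × 8 × 1 = 240.3 kips → 0.75 × 240.3 = 180 kips.
Bearing (1.2 l_c t F_u ≤ 2.4 d t F_u): upper limit = 2.4·0.75·0.25·65 = 29.25 kips.
  Edge l_c = 1.25 − 0.8125/2 = 0.8438 → r_n = 16.45 kips; interior l_c = 2.125 − 0.8125 = 1.312 → r_n = 25.59 kips.
  R_n,bearing = 2·16.45 + 6·25.59 = 186.5 kips → 0.75 × 186.5 = 140 kips.
Bearing governs: 140 kips.

140 kips (bearing governs)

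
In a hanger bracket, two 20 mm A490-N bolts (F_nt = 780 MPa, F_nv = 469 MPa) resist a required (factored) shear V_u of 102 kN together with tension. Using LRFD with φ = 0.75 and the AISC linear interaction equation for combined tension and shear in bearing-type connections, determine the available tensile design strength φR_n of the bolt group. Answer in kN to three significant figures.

308 kN

A_b = π·20²/4 = 314.2 mm²; f_rv = 102 × 1000 / (2 × 314.2) = 162.3 MPa.
F'_nt = 1.3 F_nt − (F_nt / φF_nv) f_rv = 1.3·780 − (780/(0.75·469))·162.3 = 654 MPa, capped at F_nt → F'_nt = 654 MPa.
R_n = F'_nt · A_b · n = 654 × 314.2 × 2 / 1000 = 410.9 kN.
Design strength φR_n = 0.75 × 410.9 = 308 kN.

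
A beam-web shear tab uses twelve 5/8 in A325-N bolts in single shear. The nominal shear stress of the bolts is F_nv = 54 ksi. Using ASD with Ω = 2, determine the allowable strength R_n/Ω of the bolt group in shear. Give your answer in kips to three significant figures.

99.4 kips

A_b = π × 0.625² / 4 = 0.3068 in².
R_n = F_nv · A_b · n · n_s = 54 × 0.3068 × 12 × 1 = 198.8 kips.
Allowable strength R_n/Ω = 198.8 / 2 = 99.4 kips.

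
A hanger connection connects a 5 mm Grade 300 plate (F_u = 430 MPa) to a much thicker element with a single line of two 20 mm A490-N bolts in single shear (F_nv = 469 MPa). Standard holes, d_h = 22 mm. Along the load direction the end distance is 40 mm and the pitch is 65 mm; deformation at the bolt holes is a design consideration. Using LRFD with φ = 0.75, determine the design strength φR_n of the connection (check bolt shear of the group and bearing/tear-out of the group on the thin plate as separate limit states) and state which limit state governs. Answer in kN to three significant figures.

Bolt shear: A_b = π·20²/4 = 314.2 mm²; R_n = 469 × 314.2 × 2 × 1 / 1000 = 294.7 kN → 0.75 × 294.7 = 221 kN.
Bearing (1.2 l_c t F_u ≤ 2.4 d t F_u): upper limit = 2.4·20·5·430 / 1000 = 103.2 kN.
  Edge l_c = 40 − 22/2 = 29 → r_n = 74.82 kN; interior l_c = 65 − 22 = 43 → r_n = 103.2 kN.
  R_n,bearing = 1·74.82 + 1·103.2 = 178 kN → 0.75 × 178 = 134 kN.
Bearing governs: 134 kN.

134 kN (bearing governs)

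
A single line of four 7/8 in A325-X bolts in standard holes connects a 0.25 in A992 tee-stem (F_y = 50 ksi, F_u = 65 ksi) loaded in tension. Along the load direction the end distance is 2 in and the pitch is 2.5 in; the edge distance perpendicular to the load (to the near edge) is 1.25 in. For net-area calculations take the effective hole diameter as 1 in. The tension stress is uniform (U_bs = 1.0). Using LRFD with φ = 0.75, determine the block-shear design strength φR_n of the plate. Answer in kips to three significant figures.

Shear plane L_v = 2 + 3·2.5 = 9.5 in; A_gv = 9.5 × 0.25 = 2.375 in².
A_nv = (9.5 − 3.5·1) × 0.25 = 1.5 in².
A_nt = (1.25 − 0.5·1) × 0.25 = 0.1875 in².
0.6 F_u A_nv = 58.5 kips; 0.6 F_y A_gv = 71.25 kips → shear rupture governs the shear term.
R_n = 58.5 + 1.0 × 65 × 0.1875 = 70.69 kips.
Design strength φR_n = 0.75 × 70.69 = 53 kips.

53 kips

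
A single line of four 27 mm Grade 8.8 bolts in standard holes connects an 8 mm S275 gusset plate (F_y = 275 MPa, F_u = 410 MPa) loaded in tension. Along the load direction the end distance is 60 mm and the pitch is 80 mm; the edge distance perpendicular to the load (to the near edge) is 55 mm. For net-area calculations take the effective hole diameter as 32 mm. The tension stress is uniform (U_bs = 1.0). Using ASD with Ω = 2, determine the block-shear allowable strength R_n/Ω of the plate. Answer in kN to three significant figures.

Shear plane L_v = 60 + 3·80 = 300 mm; A_gv = 300 × 8 = 2400 mm².
A_nv = (300 − 3.5·32) × 8 = 1504 mm².
A_nt = (55 − 0.5·32) × 8 = 312 mm².
0.6 F_u A_nv = 370 kN; 0.6 F_y A_gv = 396 kN → shear rupture governs the shear term.
R_n = 370 + 1.0 × 410 × 312 / 1000 = 497.9 kN.
Allowable strength R_n/Ω = 497.9 / 2 = 249 kN.

249 kN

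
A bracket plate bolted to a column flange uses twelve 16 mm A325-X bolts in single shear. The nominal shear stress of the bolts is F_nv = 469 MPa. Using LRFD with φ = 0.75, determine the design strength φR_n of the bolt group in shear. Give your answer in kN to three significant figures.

849 kN

A_b = π × 16² / 4 = 201.1 mm².
R_n = F_nv · A_b · n · n_s = 469 × 201.1 × 12 × 1 / 1000 = 1132 kN.
Design strength φR_n = 0.75 × 1132 = 849 kN.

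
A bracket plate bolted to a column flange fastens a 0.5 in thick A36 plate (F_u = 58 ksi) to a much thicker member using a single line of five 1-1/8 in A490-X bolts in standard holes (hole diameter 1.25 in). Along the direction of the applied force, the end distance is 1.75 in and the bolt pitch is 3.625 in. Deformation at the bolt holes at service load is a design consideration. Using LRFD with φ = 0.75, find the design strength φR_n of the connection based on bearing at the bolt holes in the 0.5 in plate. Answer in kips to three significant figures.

Per bolt r_n = 1.2 l_c t F_u ≤ 2.4 d t F_u; upper limit = 2.4 × 1.125 × 0.5 × 58 = 78.3 kips.
Edge bolt: l_c = 1.75 − 1.25/2 = 1.125 in → 1.2 × 1.125 × 0.5 × 58 = 39.15 → r_n = 39.15 kips.
Interior bolts: l_c = 3.625 − 1.25 = 2.375 in → 1.2 × 2.375 × 0.5 × 58 = 82.65 → r_n = 78.3 kips.
R_n = 1 × 39.15 + 4 × 78.3 = 352.3 kips.
Design strength φR_n = 0.75 × 352.3 = 264 kips.

264 kips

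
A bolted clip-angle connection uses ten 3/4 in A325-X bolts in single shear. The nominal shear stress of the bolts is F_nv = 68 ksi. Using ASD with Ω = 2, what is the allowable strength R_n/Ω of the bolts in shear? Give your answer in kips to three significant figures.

150 kips

A_b = π × 0.75² / 4 = 0.4418 in².
R_n = F_nv · A_b · n · n_s = 68 × 0.4418 × 10 × 1 = 300.4 kips.
Allowable strength R_n/Ω = 300.4 / 2 = 150 kips.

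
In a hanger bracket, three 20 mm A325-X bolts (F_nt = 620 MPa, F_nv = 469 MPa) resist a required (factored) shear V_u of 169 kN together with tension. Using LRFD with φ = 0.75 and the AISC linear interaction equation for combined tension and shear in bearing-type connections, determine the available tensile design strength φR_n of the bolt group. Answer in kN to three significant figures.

A_b = π·20²/4 = 314.2 mm²; f_rv = 169 × 1000 / (3 × 314.2) = 179.3 MPa.
F'_nt = 1.3 F_nt − (F_nt / φF_nv) f_rv = 1.3·620 − (620/(0.75·469))·179.3 = 489.9 MPa, capped at F_nt → F'_nt = 489.9 MPa.
R_n = F'_nt · A_b · n = 489.9 × 314.2 × 3 / 1000 = 461.8 kN.
Design strength φR_n = 0.75 × 461.8 = 346 kN.

346 kN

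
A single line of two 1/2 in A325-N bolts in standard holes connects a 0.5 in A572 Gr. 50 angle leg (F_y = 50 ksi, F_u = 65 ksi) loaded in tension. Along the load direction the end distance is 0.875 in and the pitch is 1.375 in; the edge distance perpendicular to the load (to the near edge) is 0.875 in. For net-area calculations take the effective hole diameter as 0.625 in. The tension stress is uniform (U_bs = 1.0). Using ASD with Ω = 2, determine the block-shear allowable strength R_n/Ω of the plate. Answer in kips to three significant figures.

21.9 kips

Shear plane L_v = 0.875 + 1·1.375 = 2.25 in; A_gv = 2.25 × 0.5 = 1.125 in².
A_nv = (2.25 − 1.5·0.625) × 0.5 = 0.6562 in².
A_nt = (0.875 − 0.5·0.625) × 0.5 = 0.2812 in².
0.6 F_u A_nv = 25.59 kips; 0.6 F_y A_gv = 33.75 kips → shear rupture governs the shear term.
R_n = 25.59 + 1.0 × 65 × 0.2812 = 43.88 kips.
Allowable strength R_n/Ω = 43.88 / 2 = 21.9 kips.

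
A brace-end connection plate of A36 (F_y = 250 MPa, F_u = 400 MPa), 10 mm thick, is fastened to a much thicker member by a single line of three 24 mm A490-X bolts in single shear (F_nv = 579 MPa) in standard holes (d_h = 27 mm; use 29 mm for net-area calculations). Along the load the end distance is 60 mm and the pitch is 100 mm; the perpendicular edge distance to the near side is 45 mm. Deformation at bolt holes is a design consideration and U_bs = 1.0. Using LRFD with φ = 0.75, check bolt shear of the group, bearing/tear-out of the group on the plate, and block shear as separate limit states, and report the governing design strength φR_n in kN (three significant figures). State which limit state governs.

384 kN (block shear governs)

Bolt shear: A_b = π·24²/4 = 452.4 mm²; R_n = 579 × 452.4 × 3 × 1 / 1000 = 785.8 kN → 0.75 × 785.8 = 589 kN.
Bearing: edge l_c = 46.5, r_n = 223.2 kN; interior l_c = 73, r_n = 230.4 kN; R_n = 223.2 + 2·230.4 = 684 kN → 513 kN.
Block shear: A_gv = 2600, A_nv = 1875, A_nt = 305 mm²; R_n = min(0.6F_uA_nv, 0.6F_yA_gv) + U_bs·F_u·A_nt = 512 kN → 384 kN.
Block shear governs: 384 kN.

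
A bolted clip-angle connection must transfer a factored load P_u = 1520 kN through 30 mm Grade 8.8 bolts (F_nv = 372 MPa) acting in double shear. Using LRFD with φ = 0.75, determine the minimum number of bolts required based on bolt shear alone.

A_b = π·30²/4 = 706.9 mm².
Per-bolt design strength φR_n = 0.75 × 372 × 706.9 × 2 / 1000 = 394.4 kN.
n ≥ 1520 / 394.4 = 3.854 → use 4 bolts.

4 bolts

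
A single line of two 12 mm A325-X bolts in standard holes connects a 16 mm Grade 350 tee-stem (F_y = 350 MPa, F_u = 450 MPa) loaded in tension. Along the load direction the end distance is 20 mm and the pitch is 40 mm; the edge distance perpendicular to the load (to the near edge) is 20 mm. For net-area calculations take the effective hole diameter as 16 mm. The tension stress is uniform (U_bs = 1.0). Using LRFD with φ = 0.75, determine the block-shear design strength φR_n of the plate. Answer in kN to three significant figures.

Shear plane L_v = 20 + 1·40 = 60 mm; A_gv = 60 × 16 = 960 mm².
A_nv = (60 − 1.5·16) × 16 = 576 mm².
A_nt = (20 − 0.5·16) × 16 = 192 mm².
0.6 F_u A_nv = 155.5 kN; 0.6 F_y A_gv = 201.6 kN → shear rupture governs the shear term.
R_n = 155.5 + 1.0 × 450 × 192 / 1000 = 241.9 kN.
Design strength φR_n = 0.75 × 241.9 = 181 kN.

181 kN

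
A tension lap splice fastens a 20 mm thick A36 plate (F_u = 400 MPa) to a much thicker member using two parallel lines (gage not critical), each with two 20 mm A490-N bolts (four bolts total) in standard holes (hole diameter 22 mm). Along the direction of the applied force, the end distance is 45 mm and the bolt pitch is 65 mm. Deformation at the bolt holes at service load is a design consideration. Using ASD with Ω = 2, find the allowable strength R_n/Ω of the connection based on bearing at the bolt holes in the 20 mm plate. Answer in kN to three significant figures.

710 kN

Per bolt r_n = 1.2 l_c t F_u ≤ 2.4 d t F_u; upper limit = 2.4 × 20 × 20 × 400 / 1000 = 384 kN.
Edge bolt: l_c = 45 − 22/2 = 34 mm → 1.2 × 34 × 20 × 400 / 1000 = 326.4 → r_n = 326.4 kN.
Interior bolts: l_c = 65 − 22 = 43 mm → 1.2 × 43 × 20 × 400 / 1000 = 412.8 → r_n = 384 kN.
R_n = 2 × 326.4 + 2 × 384 = 1421 kN.
Allowable strength R_n/Ω = 1421 / 2 = 710 kN.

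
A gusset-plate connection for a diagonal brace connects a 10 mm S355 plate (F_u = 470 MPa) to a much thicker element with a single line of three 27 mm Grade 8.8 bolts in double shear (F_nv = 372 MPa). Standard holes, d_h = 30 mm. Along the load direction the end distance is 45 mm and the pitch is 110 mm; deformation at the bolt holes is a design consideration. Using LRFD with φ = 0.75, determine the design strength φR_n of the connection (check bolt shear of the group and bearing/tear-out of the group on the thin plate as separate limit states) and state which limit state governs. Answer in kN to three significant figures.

Bolt shear: A_b = π·27²/4 = 572.6 mm²; R_n = 372 × 572.6 × 3 × 2 / 1000 = 1278 kN → 0.75 × 1278 = 958 kN.
Bearing (1.2 l_c t F_u ≤ 2.4 d t F_u): upper limit = 2.4·27·10·470 / 1000 = 304.6 kN.
  Edge l_c = 45 − 30/2 = 30 → r_n = 169.2 kN; interior l_c = 110 − 30 = 80 → r_n = 304.6 kN.
  R_n,bearing = 1·169.2 + 2·304.6 = 778.3 kN → 0.75 × 778.3 = 584 kN.
Bearing governs: 584 kN.

584 kN (bearing governs)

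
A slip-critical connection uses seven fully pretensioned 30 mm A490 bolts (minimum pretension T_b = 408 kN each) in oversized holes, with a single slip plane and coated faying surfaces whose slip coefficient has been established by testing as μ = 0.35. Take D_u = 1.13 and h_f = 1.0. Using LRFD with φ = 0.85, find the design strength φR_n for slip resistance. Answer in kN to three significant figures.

R_n = μ · D_u · h_f · T_b · n_s · n_b = 0.35 × 1.13 × 1.0 × 408 × 1 × 7 = 1130 kN.
Design strength φR_n = 0.85 × 1130 = 960 kN.

960 kN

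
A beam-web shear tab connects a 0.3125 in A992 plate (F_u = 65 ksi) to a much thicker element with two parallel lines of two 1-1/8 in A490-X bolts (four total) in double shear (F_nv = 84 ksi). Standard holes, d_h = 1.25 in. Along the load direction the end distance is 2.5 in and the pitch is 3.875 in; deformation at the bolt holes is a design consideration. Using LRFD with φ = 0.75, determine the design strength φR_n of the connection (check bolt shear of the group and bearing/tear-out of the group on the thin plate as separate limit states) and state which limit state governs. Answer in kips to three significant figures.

Bolt shear: A_b = π·1.125²/4 = 0.994 in²; R_n = 84 × 0.994 × 4 × 2 = 668 kips → 0.75 × 668 = 501 kips.
Bearing (1.2 l_c t F_u ≤ 2.4 d t F_u): upper limit = 2.4·1.125·0.3125·65 = 54.84 kips.
  Edge l_c = 2.5 − 1.25/2 = 1.875 → r_n = 45.7 kips; interior l_c = 3.875 − 1.25 = 2.625 → r_n = 54.84 kips.
  R_n,bearing = 2·45.7 + 2·54.84 = 201.1 kips → 0.75 × 201.1 = 151 kips.
Bearing governs: 151 kips.

151 kips (bearing governs)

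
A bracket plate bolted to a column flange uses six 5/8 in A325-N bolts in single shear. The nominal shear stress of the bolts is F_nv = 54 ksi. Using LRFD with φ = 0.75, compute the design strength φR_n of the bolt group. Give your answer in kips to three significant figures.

74.6 kips

A_b = π × 0.625² / 4 = 0.3068 in².
R_n = F_nv · A_b · n · n_s = 54 × 0.3068 × 6 × 1 = 99.4 kips.
Design strength φR_n = 0.75 × 99.4 = 74.6 kips.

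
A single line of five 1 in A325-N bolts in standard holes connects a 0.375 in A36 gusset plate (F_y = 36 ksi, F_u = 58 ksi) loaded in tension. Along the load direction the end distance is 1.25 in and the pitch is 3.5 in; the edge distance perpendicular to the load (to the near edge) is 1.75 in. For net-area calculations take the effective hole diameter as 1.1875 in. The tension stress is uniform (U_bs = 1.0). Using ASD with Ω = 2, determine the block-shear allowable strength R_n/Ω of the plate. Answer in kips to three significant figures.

Shear plane L_v = 1.25 + 4·3.5 = 15.25 in; A_gv = 15.25 × 0.375 = 5.719 in².
A_nv = (15.25 − 4.5·1.1875) × 0.375 = 3.715 in².
A_nt = (1.75 − 0.5·1.1875) × 0.375 = 0.4336 in².
0.6 F_u A_nv = 129.3 kips; 0.6 F_y A_gv = 123.5 kips → shear yielding governs the shear term.
R_n = 123.5 + 1.0 × 58 × 0.4336 = 148.7 kips.
Allowable strength R_n/Ω = 148.7 / 2 = 74.3 kips.

74.3 kips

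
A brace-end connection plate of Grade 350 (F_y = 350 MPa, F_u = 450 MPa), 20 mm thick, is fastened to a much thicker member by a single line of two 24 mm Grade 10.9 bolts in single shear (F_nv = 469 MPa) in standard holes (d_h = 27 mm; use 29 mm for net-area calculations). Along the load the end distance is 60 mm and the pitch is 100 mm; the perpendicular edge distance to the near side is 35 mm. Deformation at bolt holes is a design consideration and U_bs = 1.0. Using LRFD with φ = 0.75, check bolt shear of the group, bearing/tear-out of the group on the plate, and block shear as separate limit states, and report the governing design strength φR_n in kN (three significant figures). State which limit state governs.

Bolt shear: A_b = π·24²/4 = 452.4 mm²; R_n = 469 × 452.4 × 2 × 1 / 1000 = 424.3 kN → 0.75 × 424.3 = 318 kN.
Bearing: edge l_c = 46.5, r_n = 502.2 kN; interior l_c = 73, r_n = 518.4 kN; R_n = 502.2 + 1·518.4 = 1021 kN → 765 kN.
Block shear: A_gv = 3200, A_nv = 2330, A_nt = 410 mm²; R_n = min(0.6F_uA_nv, 0.6F_yA_gv) + U_bs·F_u·A_nt = 813.6 kN → 610 kN.
Bolt shear governs: 318 kN.

318 kN (bolt shear governs)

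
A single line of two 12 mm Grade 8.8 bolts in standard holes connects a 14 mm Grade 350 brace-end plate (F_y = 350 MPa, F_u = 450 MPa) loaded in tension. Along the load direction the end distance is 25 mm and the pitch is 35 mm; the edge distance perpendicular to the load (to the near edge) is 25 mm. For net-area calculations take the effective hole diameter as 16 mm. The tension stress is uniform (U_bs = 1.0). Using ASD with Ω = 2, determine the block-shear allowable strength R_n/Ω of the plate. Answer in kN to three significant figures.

122 kN

Shear plane L_v = 25 + 1·35 = 60 mm; A_gv = 60 × 14 = 840 mm².
A_nv = (60 − 1.5·16) × 14 = 504 mm².
A_nt = (25 − 0.5·16) × 14 = 238 mm².
0.6 F_u A_nv = 136.1 kN; 0.6 F_y A_gv = 176.4 kN → shear rupture governs the shear term.
R_n = 136.1 + 1.0 × 450 × 238 / 1000 = 243.2 kN.
Allowable strength R_n/Ω = 243.2 / 2 = 122 kN.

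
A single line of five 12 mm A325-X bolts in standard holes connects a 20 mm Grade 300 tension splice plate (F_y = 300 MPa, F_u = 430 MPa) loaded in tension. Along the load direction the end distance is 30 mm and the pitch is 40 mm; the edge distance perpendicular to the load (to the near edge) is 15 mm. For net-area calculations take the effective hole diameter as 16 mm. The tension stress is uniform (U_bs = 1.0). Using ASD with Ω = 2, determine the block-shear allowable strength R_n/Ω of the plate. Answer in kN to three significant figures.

335 kN

Shear plane L_v = 30 + 4·40 = 190 mm; A_gv = 190 × 20 = 3800 mm².
A_nv = (190 − 4.5·16) × 20 = 2360 mm².
A_nt = (15 − 0.5·16) × 20 = 140 mm².
0.6 F_u A_nv = 608.9 kN; 0.6 F_y A_gv = 684 kN → shear rupture governs the shear term.
R_n = 608.9 + 1.0 × 430 × 140 / 1000 = 669.1 kN.
Allowable strength R_n/Ω = 669.1 / 2 = 335 kN.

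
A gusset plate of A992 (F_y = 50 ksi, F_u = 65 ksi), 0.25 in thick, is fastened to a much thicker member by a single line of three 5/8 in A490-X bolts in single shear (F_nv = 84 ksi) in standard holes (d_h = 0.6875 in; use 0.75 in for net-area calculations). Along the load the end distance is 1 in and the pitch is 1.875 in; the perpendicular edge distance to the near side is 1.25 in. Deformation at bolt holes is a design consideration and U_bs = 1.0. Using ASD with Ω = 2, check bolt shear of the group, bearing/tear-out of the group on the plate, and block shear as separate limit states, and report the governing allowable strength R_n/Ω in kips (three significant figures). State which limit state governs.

21.1 kips (block shear governs)

Bolt shear: A_b = π·0.625²/4 = 0.3068 in²; R_n = 84 × 0.3068 × 3 × 1 = 77.31 kips → 77.31 / 2 = 38.7 kips.
Bearing: edge l_c = 0.6562, r_n = 12.8 kips; interior l_c = 1.188, r_n = 23.16 kips; R_n = 12.8 + 2·23.16 = 59.11 kips → 29.6 kips.
Block shear: A_gv = 1.188, A_nv = 0.7188, A_nt = 0.2188 in²; R_n = min(0.6F_uA_nv, 0.6F_yA_gv) + U_bs·F_u·A_nt = 42.25 kips → 21.1 kips.
Block shear governs: 21.1 kips.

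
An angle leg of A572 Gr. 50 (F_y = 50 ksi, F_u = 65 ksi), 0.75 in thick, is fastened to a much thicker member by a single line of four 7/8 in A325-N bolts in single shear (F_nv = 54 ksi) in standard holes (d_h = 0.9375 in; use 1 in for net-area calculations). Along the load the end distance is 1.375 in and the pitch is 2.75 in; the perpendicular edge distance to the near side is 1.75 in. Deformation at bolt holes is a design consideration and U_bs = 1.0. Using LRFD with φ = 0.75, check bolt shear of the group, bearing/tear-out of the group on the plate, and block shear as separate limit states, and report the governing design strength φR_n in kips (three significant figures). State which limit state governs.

97.4 kips (bolt shear governs)

Bolt shear: A_b = π·0.875²/4 = 0.6013 in²; R_n = 54 × 0.6013 × 4 × 1 = 129.9 kips → 0.75 × 129.9 = 97.4 kips.
Bearing: edge l_c = 0.9062, r_n = 53.02 kips; interior l_c = 1.812, r_n = 102.4 kips; R_n = 53.02 + 3·102.4 = 360.1 kips → 270 kips.
Block shear: A_gv = 7.219, A_nv = 4.594, A_nt = 0.9375 in²; R_n = min(0.6F_uA_nv, 0.6F_yA_gv) + U_bs·F_u·A_nt = 240.1 kips → 180 kips.
Bolt shear governs: 97.4 kips.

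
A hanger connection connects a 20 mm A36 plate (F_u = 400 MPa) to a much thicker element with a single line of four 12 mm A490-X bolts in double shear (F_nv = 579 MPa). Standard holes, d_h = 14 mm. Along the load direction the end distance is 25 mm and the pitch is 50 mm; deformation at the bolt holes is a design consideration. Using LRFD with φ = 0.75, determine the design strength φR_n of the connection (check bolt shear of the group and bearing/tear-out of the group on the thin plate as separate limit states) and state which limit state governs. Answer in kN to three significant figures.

Bolt shear: A_b = π·12²/4 = 113.1 mm²; R_n = 579 × 113.1 × 4 × 2 / 1000 = 523.9 kN → 0.75 × 523.9 = 393 kN.
Bearing (1.2 l_c t F_u ≤ 2.4 d t F_u): upper limit = 2.4·12·20·400 / 1000 = 230.4 kN.
  Edge l_c = 25 − 14/2 = 18 → r_n = 172.8 kN; interior l_c = 50 − 14 = 36 → r_n = 230.4 kN.
  R_n,bearing = 1·172.8 + 3·230.4 = 864 kN → 0.75 × 864 = 648 kN.
Bolt shear governs: 393 kN.

393 kN (bolt shear governs)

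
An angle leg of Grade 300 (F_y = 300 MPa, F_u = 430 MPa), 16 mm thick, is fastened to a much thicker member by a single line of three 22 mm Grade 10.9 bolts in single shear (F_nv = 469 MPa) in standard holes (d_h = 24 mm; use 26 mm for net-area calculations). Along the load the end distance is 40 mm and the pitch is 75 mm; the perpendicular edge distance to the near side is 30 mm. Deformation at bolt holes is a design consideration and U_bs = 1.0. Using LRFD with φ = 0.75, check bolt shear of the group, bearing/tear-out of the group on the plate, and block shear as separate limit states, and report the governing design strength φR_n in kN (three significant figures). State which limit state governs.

Bolt shear: A_b = π·22²/4 = 380.1 mm²; R_n = 469 × 380.1 × 3 × 1 / 1000 = 534.8 kN → 0.75 × 534.8 = 401 kN.
Bearing: edge l_c = 28, r_n = 231.2 kN; interior l_c = 51, r_n = 363.3 kN; R_n = 231.2 + 2·363.3 = 957.7 kN → 718 kN.
Block shear: A_gv = 3040, A_nv = 2000, A_nt = 272 mm²; R_n = min(0.6F_uA_nv, 0.6F_yA_gv) + U_bs·F_u·A_nt = 633 kN → 475 kN.
Bolt shear governs: 401 kN.

401 kN (bolt shear governs)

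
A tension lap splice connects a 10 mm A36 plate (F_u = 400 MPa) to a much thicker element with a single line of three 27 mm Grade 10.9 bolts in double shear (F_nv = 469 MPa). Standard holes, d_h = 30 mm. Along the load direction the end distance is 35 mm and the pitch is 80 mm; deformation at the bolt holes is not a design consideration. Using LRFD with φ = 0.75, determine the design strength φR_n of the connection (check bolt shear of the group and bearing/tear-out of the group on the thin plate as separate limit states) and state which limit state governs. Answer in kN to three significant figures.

Bolt shear: A_b = π·27²/4 = 572.6 mm²; R_n = 469 × 572.6 × 3 × 2 / 1000 = 1611 kN → 0.75 × 1611 = 1210 kN.
Bearing (1.5 l_c t F_u ≤ 3.0 d t F_u): upper limit = 3.0·27·10·400 / 1000 = 324 kN.
  Edge l_c = 35 − 30/2 = 20 → r_n = 120 kN; interior l_c = 80 − 30 = 50 → r_n = 300 kN.
  R_n,bearing = 1·120 + 2·300 = 720 kN → 0.75 × 720 = 540 kN.
Bearing governs: 540 kN.

540 kN (bearing governs)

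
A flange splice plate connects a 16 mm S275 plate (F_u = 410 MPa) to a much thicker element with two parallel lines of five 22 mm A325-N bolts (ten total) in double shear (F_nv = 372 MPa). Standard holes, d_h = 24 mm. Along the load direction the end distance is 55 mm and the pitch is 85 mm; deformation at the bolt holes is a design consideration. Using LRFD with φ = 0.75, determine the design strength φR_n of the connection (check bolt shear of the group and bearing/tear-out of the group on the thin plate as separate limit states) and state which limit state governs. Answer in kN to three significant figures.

Bolt shear: A_b = π·22²/4 = 380.1 mm²; R_n = 372 × 380.1 × 10 × 2 / 1000 = 2828 kN → 0.75 × 2828 = 2120 kN.
Bearing (1.2 l_c t F_u ≤ 2.4 d t F_u): upper limit = 2.4·22·16·410 / 1000 = 346.4 kN.
  Edge l_c = 55 − 24/2 = 43 → r_n = 338.5 kN; interior l_c = 85 − 24 = 61 → r_n = 346.4 kN.
  R_n,bearing = 2·338.5 + 8·346.4 = 3448 kN → 0.75 × 3448 = 2590 kN.
Bolt shear governs: 2120 kN.

2120 kN (bolt shear governs)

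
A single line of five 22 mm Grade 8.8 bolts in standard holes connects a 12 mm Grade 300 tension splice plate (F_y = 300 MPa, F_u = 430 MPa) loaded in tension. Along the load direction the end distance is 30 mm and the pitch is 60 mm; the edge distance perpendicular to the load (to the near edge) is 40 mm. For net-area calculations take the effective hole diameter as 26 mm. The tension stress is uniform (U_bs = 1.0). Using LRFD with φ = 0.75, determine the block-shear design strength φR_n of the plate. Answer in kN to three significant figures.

460 kN

Shear plane L_v = 30 + 4·60 = 270 mm; A_gv = 270 × 12 = 3240 mm².
A_nv = (270 − 4.5·26) × 12 = 1836 mm².
A_nt = (40 − 0.5·26) × 12 = 324 mm².
0.6 F_u A_nv = 473.7 kN; 0.6 F_y A_gv = 583.2 kN → shear rupture governs the shear term.
R_n = 473.7 + 1.0 × 430 × 324 / 1000 = 613 kN.
Design strength φR_n = 0.75 × 613 = 460 kN.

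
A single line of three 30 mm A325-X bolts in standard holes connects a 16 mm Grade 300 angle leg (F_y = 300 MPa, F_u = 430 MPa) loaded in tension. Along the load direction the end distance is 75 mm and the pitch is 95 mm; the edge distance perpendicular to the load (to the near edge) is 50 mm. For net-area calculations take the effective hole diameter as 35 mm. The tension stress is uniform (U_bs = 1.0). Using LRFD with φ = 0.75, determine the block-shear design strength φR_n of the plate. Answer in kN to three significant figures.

Shear plane L_v = 75 + 2·95 = 265 mm; A_gv = 265 × 16 = 4240 mm².
A_nv = (265 − 2.5·35) × 16 = 2840 mm².
A_nt = (50 − 0.5·35) × 16 = 520 mm².
0.6 F_u A_nv = 732.7 kN; 0.6 F_y A_gv = 763.2 kN → shear rupture governs the shear term.
R_n = 732.7 + 1.0 × 430 × 520 / 1000 = 956.3 kN.
Design strength φR_n = 0.75 × 956.3 = 717 kN.

717 kN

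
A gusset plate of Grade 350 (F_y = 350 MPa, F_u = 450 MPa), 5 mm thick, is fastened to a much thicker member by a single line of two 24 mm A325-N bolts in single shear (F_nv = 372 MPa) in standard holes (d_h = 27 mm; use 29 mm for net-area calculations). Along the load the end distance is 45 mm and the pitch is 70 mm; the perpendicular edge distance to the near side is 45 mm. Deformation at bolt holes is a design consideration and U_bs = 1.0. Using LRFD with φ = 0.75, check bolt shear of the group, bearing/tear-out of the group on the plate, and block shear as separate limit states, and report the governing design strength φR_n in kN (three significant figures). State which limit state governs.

124 kN (block shear governs)

Bolt shear: A_b = π·24²/4 = 452.4 mm²; R_n = 372 × 452.4 × 2 × 1 / 1000 = 336.6 kN → 0.75 × 336.6 = 252 kN.
Bearing: edge l_c = 31.5, r_n = 85.05 kN; interior l_c = 43, r_n = 116.1 kN; R_n = 85.05 + 1·116.1 = 201.2 kN → 151 kN.
Block shear: A_gv = 575, A_nv = 357.5, A_nt = 152.5 mm²; R_n = min(0.6F_uA_nv, 0.6F_yA_gv) + U_bs·F_u·A_nt = 165.2 kN → 124 kN.
Block shear governs: 124 kN.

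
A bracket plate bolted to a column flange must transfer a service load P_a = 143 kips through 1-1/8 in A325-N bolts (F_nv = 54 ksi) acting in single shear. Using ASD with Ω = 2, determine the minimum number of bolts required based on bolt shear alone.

A_b = π·1.125²/4 = 0.994 in².
Per-bolt allowable strength R_n/Ω = 54 × 0.994 × 1 / 2 = 26.84 kips.
n ≥ 143 / 26.84 = 5.328 → use 6 bolts.

6 bolts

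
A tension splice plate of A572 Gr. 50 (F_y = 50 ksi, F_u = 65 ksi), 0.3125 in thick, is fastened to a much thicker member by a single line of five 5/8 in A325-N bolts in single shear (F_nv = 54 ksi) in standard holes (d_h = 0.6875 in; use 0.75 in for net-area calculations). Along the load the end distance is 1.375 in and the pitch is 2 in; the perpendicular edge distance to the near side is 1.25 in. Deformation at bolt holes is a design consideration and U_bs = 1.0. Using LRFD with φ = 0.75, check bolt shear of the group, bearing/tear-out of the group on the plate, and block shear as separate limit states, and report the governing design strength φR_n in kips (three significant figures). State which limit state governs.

62.1 kips (bolt shear governs)

Bolt shear: A_b = π·0.625²/4 = 0.3068 in²; R_n = 54 × 0.3068 × 5 × 1 = 82.83 kips → 0.75 × 82.83 = 62.1 kips.
Bearing: edge l_c = 1.031, r_n = 25.14 kips; interior l_c = 1.312, r_n = 30.47 kips; R_n = 25.14 + 4·30.47 = 147 kips → 110 kips.
Block shear: A_gv = 2.93, A_nv = 1.875, A_nt = 0.2734 in²; R_n = min(0.6F_uA_nv, 0.6F_yA_gv) + U_bs·F_u·A_nt = 90.9 kips → 68.2 kips.
Bolt shear governs: 62.1 kips.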